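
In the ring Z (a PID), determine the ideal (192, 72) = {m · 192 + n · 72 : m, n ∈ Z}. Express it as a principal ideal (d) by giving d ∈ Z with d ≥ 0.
(192, 72) = (24); d = 24

In the PID Z, (a, b) is generated by gcd(a, b). Compute gcd(192, 72) with the extended Euclidean algorithm, tracking rows (r, s, t) with s·192 + t·72 = r:
  row A: (192, 1, 0)   [1·192 + 0·72 = 192]
  row B: (72, 0, 1)   [0·192 + 1·72 = 72]
  192 = 2·72 + 48   → row C = row A − 2·row B = (48, 1, −2)   [check: 1·192 − 2·72 = 48]
  72 = 1·48 + 24   → row D = row B − 1·row C = (24, −1, 3)   [check: −1·192 + 3·72 = 24]
  48 = 2·24 + 0   → remainder 0, stop. gcd = 24 (last nonzero row D).
So gcd(192, 72) = 24, with Bézout identity −1·192 + 3·72 = 24. Containment (⊇): the Bézout identity exhibits 24 as an element of (192, 72), giving (24) ⊆ (192, 72). Containment (⊆): since 24 | 192 and 24 | 72 (192 = 24·8, 72 = 24·3), every Z-linear combination of 192 and 72 is divisible by 24, so (192, 72) ⊆ (24). Therefore (192, 72) = (24), d = 24.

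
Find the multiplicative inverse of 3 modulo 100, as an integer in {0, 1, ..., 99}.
3^(−1) ≡ 67 (mod 100)

Apply the extended Euclidean algorithm to (100, 3), tracking rows (r, s, t) with s·100 + t·3 = r. Each division r_prev = q·r_cur + r_new produces the new row as (previous row) − q·(current row):
  row A: (100, 1, 0)   [1·100 + 0·3 = 100]
  row B: (3, 0, 1)   [0·100 + 1·3 = 3]
  100 = 33·3 + 1   → row C = row A − 33·row B = (1, 1, −33)   [check: 1·100 − 33·3 = 1]
  3 = 3·1 + 0   → remainder 0, stop. gcd = 1 (last nonzero row C).
The gcd is 1, so 3 is invertible mod 100. The last nonzero row gives 1·100 − 33·3 = 1, so t = −33. So 3^(−1) ≡ −33 ≡ 67 (mod 100). Verify: 3 · 67 = 201 ≡ 1 (mod 100). ✓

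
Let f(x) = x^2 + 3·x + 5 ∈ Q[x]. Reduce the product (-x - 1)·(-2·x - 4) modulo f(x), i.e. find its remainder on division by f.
a · b ≡ -6 (mod f(x))

First multiply in Q[x] without reducing: a · b = 2·x^2 + 6·x + 4. Now divide by f(x) = x^2 + 3·x + 5, eliminating the leading term at each step:
  leading term 2·x^2: subtract (2)·f(x) = 2·x^2 + 6·x + 10, leaving -6
The degree is now < 2, so this is the remainder. Hence a · b ≡ -6 in Q[x]/(f).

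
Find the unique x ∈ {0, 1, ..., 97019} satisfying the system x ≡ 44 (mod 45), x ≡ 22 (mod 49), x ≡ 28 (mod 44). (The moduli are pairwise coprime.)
The moduli 45, 49, 44 are pairwise coprime, so by the CRT there is a unique solution mod 45·49·44 = 97020.
Solve by successive substitution. Start with x ≡ 44 (mod 45).
  Combine with x ≡ 22 (mod 49): write x = 44 + 45·t and require 44 + 45·t ≡ 22 (mod 49), i.e. 45·t ≡ 22 − 44 ≡ 27 (mod 49). Since 45^(−1) ≡ 12 (mod 49), t ≡ 12·27 ≡ 30 (mod 49). So x ≡ 44 + 45·30 = 1394 (mod 2205).
  Combine with x ≡ 28 (mod 44): write x = 1394 + 2205·t and require 1394 + 2205·t ≡ 28 (mod 44), i.e. 2205·t ≡ 28 − 1394 ≡ 42 (mod 44). Since 2205^(−1) ≡ 9 (mod 44) (2205 ≡ 5 (mod 44)), t ≡ 9·42 ≡ 26 (mod 44). So x ≡ 1394 + 2205·26 = 58724 (mod 97020).
Unique solution in [0, 97020): x = 58724.

Final answer: x ≡ 58724 (mod 97020); the representative in [0, 97020) is 58724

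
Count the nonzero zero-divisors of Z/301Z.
Z/301Z has 48 nonzero zero-divisors

In Z/301Z each nonzero element is either a unit (gcd with 301 is 1) or a zero-divisor (gcd > 1). The number of units is φ(301): factorise 301 = 7 · 43, so φ(301) = (7 − 1) · (43 − 1) = 6 · 42 = 252. The nonzero elements number 301 − 1 = 300. Hence the nonzero zero-divisors number 300 − 252 = 48.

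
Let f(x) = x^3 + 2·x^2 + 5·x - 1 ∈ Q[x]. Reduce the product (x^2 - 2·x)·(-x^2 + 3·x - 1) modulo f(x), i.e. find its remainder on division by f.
a · b ≡ -16·x^2 - 34·x + 7 (mod f(x))

First multiply in Q[x] without reducing: a · b = -x^4 + 5·x^3 - 7·x^2 + 2·x. Now divide by f(x) = x^3 + 2·x^2 + 5·x - 1, eliminating the leading term at each step:
  leading term -x^4: subtract (-x)·f(x) = -x^4 - 2·x^3 - 5·x^2 + x, leaving 7·x^3 - 2·x^2 + x
  leading term 7·x^3: subtract (7)·f(x) = 7·x^3 + 14·x^2 + 35·x - 7, leaving -16·x^2 - 34·x + 7
The degree is now < 3, so this is the remainder. Hence a · b ≡ -16·x^2 - 34·x + 7 in Q[x]/(f).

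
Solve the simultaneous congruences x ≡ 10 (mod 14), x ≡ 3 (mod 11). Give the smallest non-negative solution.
x ≡ 80 (mod 154); the representative in [0, 154) is 80

The moduli 14, 11 are pairwise coprime, so by the CRT there is a unique solution mod 14·11 = 154.
Solve by successive substitution. Start with x ≡ 10 (mod 14).
  Combine with x ≡ 3 (mod 11): write x = 10 + 14·t and require 10 + 14·t ≡ 3 (mod 11), i.e. 14·t ≡ 3 − 10 ≡ 4 (mod 11). Since 14^(−1) ≡ 4 (mod 11) (14 ≡ 3 (mod 11)), t ≡ 4·4 ≡ 5 (mod 11). So x ≡ 10 + 14·5 = 80 (mod 154).
Unique solution in [0, 154): x = 80.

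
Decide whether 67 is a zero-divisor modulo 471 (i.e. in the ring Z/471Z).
gcd(67, 471) = 1, so 67 is a unit in Z/471Z (it has a multiplicative inverse). A unit cannot be a zero-divisor: if 67·b ≡ 0 then multiplying both sides by 67^(−1) gives b ≡ 0. So 67 is not a zero-divisor.

Final answer: NO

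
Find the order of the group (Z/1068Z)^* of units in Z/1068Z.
|(Z/1068Z)^*| = 352

(Z/1068Z)^* consists of the classes a with gcd(a, 1068) = 1, so its order is φ(1068). φ is multiplicative, with φ(p^e) = p^e − p^(e−1). Factorise 1068 = 2^2 · 3 · 89. Then
  φ(1068) = (2^2 − 2^1) · (3 − 1) · (89 − 1) = 2 · 2 · 88 = 352.
Thus |(Z/1068Z)^*| = 352.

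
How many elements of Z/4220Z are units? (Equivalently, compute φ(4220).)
An element a ∈ Z/4220Z is a unit iff gcd(a, 4220) = 1, so the number of units is φ(4220). φ is multiplicative, with φ(p^e) = p^e − p^(e−1). Factorise 4220 = 2^2 · 5 · 211. Then
  φ(4220) = (2^2 − 2^1) · (5 − 1) · (211 − 1) = 2 · 4 · 210 = 1680.

Final answer: Z/4220Z has φ(4220) = 1680 units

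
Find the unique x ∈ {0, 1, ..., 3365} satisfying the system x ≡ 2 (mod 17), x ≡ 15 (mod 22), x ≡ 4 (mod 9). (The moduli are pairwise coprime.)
x ≡ 2875 (mod 3366); the representative in [0, 3366) is 2875

The moduli 17, 22, 9 are pairwise coprime, so by the CRT there is a unique solution mod 17·22·9 = 3366.
Solve by successive substitution. Start with x ≡ 2 (mod 17).
  Combine with x ≡ 15 (mod 22): write x = 2 + 17·t and require 2 + 17·t ≡ 15 (mod 22), i.e. 17·t ≡ 15 − 2 ≡ 13 (mod 22). Since 17^(−1) ≡ 13 (mod 22), t ≡ 13·13 ≡ 15 (mod 22). So x ≡ 2 + 17·15 = 257 (mod 374).
  Combine with x ≡ 4 (mod 9): write x = 257 + 374·t and require 257 + 374·t ≡ 4 (mod 9), i.e. 374·t ≡ 4 − 257 ≡ 8 (mod 9). Since 374^(−1) ≡ 2 (mod 9) (374 ≡ 5 (mod 9)), t ≡ 2·8 ≡ 7 (mod 9). So x ≡ 257 + 374·7 = 2875 (mod 3366).
Unique solution in [0, 3366): x = 2875.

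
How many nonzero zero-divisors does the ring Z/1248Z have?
In Z/1248Z each nonzero element is either a unit (gcd with 1248 is 1) or a zero-divisor (gcd > 1). The number of units is φ(1248): factorise 1248 = 2^5 · 3 · 13, so φ(1248) = (2^5 − 2^4) · (3 − 1) · (13 − 1) = 16 · 2 · 12 = 384. The nonzero elements number 1248 − 1 = 1247. Hence the nonzero zero-divisors number 1247 − 384 = 863.

Final answer: Z/1248Z has 863 nonzero zero-divisors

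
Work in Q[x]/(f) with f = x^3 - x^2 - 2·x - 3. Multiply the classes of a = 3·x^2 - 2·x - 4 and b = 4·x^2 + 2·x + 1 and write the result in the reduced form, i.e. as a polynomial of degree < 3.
First multiply in Q[x] without reducing: a · b = 12·x^4 - 2·x^3 - 17·x^2 - 10·x - 4. Now divide by f(x) = x^3 - x^2 - 2·x - 3, eliminating the leading term at each step:
  leading term 12·x^4: subtract (12·x)·f(x) = 12·x^4 - 12·x^3 - 24·x^2 - 36·x, leaving 10·x^3 + 7·x^2 + 26·x - 4
  leading term 10·x^3: subtract (10)·f(x) = 10·x^3 - 10·x^2 - 20·x - 30, leaving 17·x^2 + 46·x + 26
The degree is now < 3, so this is the remainder. Hence a · b ≡ 17·x^2 + 46·x + 26 in Q[x]/(f).

Final answer: a · b ≡ 17·x^2 + 46·x + 26 (mod f(x))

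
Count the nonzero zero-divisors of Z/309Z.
In Z/309Z each nonzero element is either a unit (gcd with 309 is 1) or a zero-divisor (gcd > 1). The number of units is φ(309): factorise 309 = 3 · 103, so φ(309) = (3 − 1) · (103 − 1) = 2 · 102 = 204. The nonzero elements number 309 − 1 = 308. Hence the nonzero zero-divisors number 308 − 204 = 104.

Final answer: Z/309Z has 104 nonzero zero-divisors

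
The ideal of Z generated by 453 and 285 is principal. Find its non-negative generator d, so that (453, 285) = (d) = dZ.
(453, 285) = (3); d = 3

In the PID Z, (a, b) is generated by gcd(a, b). Compute gcd(453, 285) with the extended Euclidean algorithm, tracking rows (r, s, t) with s·453 + t·285 = r:
  row A: (453, 1, 0)   [1·453 + 0·285 = 453]
  row B: (285, 0, 1)   [0·453 + 1·285 = 285]
  453 = 1·285 + 168   → row C = row A − 1·row B = (168, 1, −1)   [check: 1·453 − 1·285 = 168]
  285 = 1·168 + 117   → row D = row B − 1·row C = (117, −1, 2)   [check: −1·453 + 2·285 = 117]
  168 = 1·117 + 51   → row E = row C − 1·row D = (51, 2, −3)   [check: 2·453 − 3·285 = 51]
  117 = 2·51 + 15   → row F = row D − 2·row E = (15, −5, 8)   [check: −5·453 + 8·285 = 15]
  51 = 3·15 + 6   → row G = row E − 3·row F = (6, 17, −27)   [check: 17·453 − 27·285 = 6]
  15 = 2·6 + 3   → row H = row F − 2·row G = (3, −39, 62)   [check: −39·453 + 62·285 = 3]
  6 = 2·3 + 0   → remainder 0, stop. gcd = 3 (last nonzero row H).
So gcd(453, 285) = 3, with Bézout identity −39·453 + 62·285 = 3. Containment (⊇): the Bézout identity exhibits 3 as an element of (453, 285), giving (3) ⊆ (453, 285). Containment (⊆): since 3 | 453 and 3 | 285 (453 = 3·151, 285 = 3·95), every Z-linear combination of 453 and 285 is divisible by 3, so (453, 285) ⊆ (3). Therefore (453, 285) = (3), d = 3.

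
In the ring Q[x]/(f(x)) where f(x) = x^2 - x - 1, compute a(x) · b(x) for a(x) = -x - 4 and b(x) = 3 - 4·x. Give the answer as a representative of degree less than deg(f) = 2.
a · b ≡ 17·x - 8 (mod f(x))

First multiply in Q[x] without reducing: a · b = 4·x^2 + 13·x - 12. Now divide by f(x) = x^2 - x - 1, eliminating the leading term at each step:
  leading term 4·x^2: subtract (4)·f(x) = 4·x^2 - 4·x - 4, leaving 17·x - 8
The degree is now < 2, so this is the remainder. Hence a · b ≡ 17·x - 8 in Q[x]/(f).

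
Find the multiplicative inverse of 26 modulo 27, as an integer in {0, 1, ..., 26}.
26^(−1) ≡ 26 (mod 27)

Apply the extended Euclidean algorithm to (27, 26), tracking rows (r, s, t) with s·27 + t·26 = r. Each division r_prev = q·r_cur + r_new produces the new row as (previous row) − q·(current row):
  row A: (27, 1, 0)   [1·27 + 0·26 = 27]
  row B: (26, 0, 1)   [0·27 + 1·26 = 26]
  27 = 1·26 + 1   → row C = row A − 1·row B = (1, 1, −1)   [check: 1·27 − 1·26 = 1]
  26 = 26·1 + 0   → remainder 0, stop. gcd = 1 (last nonzero row C).
The gcd is 1, so 26 is invertible mod 27. The last nonzero row gives 1·27 − 1·26 = 1, so t = −1. So 26^(−1) ≡ −1 ≡ 26 (mod 27). Verify: 26 · 26 = 676 ≡ 1 (mod 27). ✓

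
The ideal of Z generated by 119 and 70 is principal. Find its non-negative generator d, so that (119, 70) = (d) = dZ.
In the PID Z, (a, b) is generated by gcd(a, b). Compute gcd(119, 70) with the extended Euclidean algorithm, tracking rows (r, s, t) with s·119 + t·70 = r:
  row A: (119, 1, 0)   [1·119 + 0·70 = 119]
  row B: (70, 0, 1)   [0·119 + 1·70 = 70]
  119 = 1·70 + 49   → row C = row A − 1·row B = (49, 1, −1)   [check: 1·119 − 1·70 = 49]
  70 = 1·49 + 21   → row D = row B − 1·row C = (21, −1, 2)   [check: −1·119 + 2·70 = 21]
  49 = 2·21 + 7   → row E = row C − 2·row D = (7, 3, −5)   [check: 3·119 − 5·70 = 7]
  21 = 3·7 + 0   → remainder 0, stop. gcd = 7 (last nonzero row E).
So gcd(119, 70) = 7, with Bézout identity 3·119 − 5·70 = 7. Containment (⊇): the Bézout identity exhibits 7 as an element of (119, 70), giving (7) ⊆ (119, 70). Containment (⊆): since 7 | 119 and 7 | 70 (119 = 7·17, 70 = 7·10), every Z-linear combination of 119 and 70 is divisible by 7, so (119, 70) ⊆ (7). Therefore (119, 70) = (7), d = 7.

Final answer: (119, 70) = (7); d = 7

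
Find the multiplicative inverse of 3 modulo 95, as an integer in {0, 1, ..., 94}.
Apply the extended Euclidean algorithm to (95, 3), tracking rows (r, s, t) with s·95 + t·3 = r. Each division r_prev = q·r_cur + r_new produces the new row as (previous row) − q·(current row):
  row A: (95, 1, 0)   [1·95 + 0·3 = 95]
  row B: (3, 0, 1)   [0·95 + 1·3 = 3]
  95 = 31·3 + 2   → row C = row A − 31·row B = (2, 1, −31)   [check: 1·95 − 31·3 = 2]
  3 = 1·2 + 1   → row D = row B − 1·row C = (1, −1, 32)   [check: −1·95 + 32·3 = 1]
  2 = 2·1 + 0   → remainder 0, stop. gcd = 1 (last nonzero row D).
The gcd is 1, so 3 is invertible mod 95. The last nonzero row gives −1·95 + 32·3 = 1, so t = 32. So 3^(−1) ≡ 32 (mod 95). Verify: 3 · 32 = 96 ≡ 1 (mod 95). ✓

Final answer: 3^(−1) ≡ 32 (mod 95)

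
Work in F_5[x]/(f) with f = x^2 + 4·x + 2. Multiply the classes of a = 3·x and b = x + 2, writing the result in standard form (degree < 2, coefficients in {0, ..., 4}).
Multiply as integer polynomials: a · b = 3·x^2 + 6·x. Reducing coefficients mod 5: a · b ≡ 3·x^2 + x. Now divide by f(x) = x^2 + 4·x + 2 in F_5[x], eliminating the leading term at each step:
  leading term 3·x^2: subtract (3)·f(x) = 3·x^2 + 2·x + 1, leaving 4·x + 4 (coefficients mod 5)
The degree is now < 2, so this is the remainder. Hence a · b ≡ 4·x + 4 in F_5[x]/(f).

Final answer: a · b ≡ 4·x + 4 (mod f(x))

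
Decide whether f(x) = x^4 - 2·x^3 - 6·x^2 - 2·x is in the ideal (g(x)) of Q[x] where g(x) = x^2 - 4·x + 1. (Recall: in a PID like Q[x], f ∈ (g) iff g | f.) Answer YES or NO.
In Q[x] the ideal (g) consists of all multiples of g, so f ∈ (g) iff g | f, i.e. iff the remainder of f on division by g is 0. Divide f by g (g is monic, so eliminate the leading term of the running remainder at each step):
  leading term x^4: subtract (x^2)·g(x) = x^4 - 4·x^3 + x^2, leaving 2·x^3 - 7·x^2 - 2·x
  leading term 2·x^3: subtract (2·x)·g(x) = 2·x^3 - 8·x^2 + 2·x, leaving x^2 - 4·x
  leading term x^2: subtract (1)·g(x) = x^2 - 4·x + 1, leaving -1
The remainder r(x) = -1 ≠ 0 (and deg r < deg g), so g ∤ f, i.e. f ∉ (g).

Final answer: NO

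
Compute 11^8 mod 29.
Use repeated squaring. Binary(8) = 1000. Walk through the bits of the exponent 8 left-to-right: at each bit after the leading one, square the running value, then multiply by 11 if the bit is 1 (always reducing mod 29):
  bit 1 = 1 (leading): start with 11.
  bit 2 = 0: square 11^2 = 121 ≡ 5 (mod 29).
  bit 3 = 0: square 5^2 = 25 (mod 29).
  bit 4 = 0: square 25^2 = 625 ≡ 16 (mod 29).
Final value: 11^8 ≡ 16 (mod 29).

Final answer: 16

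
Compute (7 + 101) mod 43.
22

Reduce the summands first: 101 ≡ 15 (mod 43), so 7 + 101 ≡ 7 + 15 (mod 43). 7 + 15 = 22; 22 = 0·43 + 22, so (7 + 101) mod 43 = 22.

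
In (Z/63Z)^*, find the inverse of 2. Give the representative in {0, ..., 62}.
Apply the extended Euclidean algorithm to (63, 2), tracking rows (r, s, t) with s·63 + t·2 = r. Each division r_prev = q·r_cur + r_new produces the new row as (previous row) − q·(current row):
  row A: (63, 1, 0)   [1·63 + 0·2 = 63]
  row B: (2, 0, 1)   [0·63 + 1·2 = 2]
  63 = 31·2 + 1   → row C = row A − 31·row B = (1, 1, −31)   [check: 1·63 − 31·2 = 1]
  2 = 2·1 + 0   → remainder 0, stop. gcd = 1 (last nonzero row C).
The gcd is 1, so 2 is invertible mod 63. The last nonzero row gives 1·63 − 31·2 = 1, so t = −31. So 2^(−1) ≡ −31 ≡ 32 (mod 63). Verify: 2 · 32 = 64 ≡ 1 (mod 63). ✓

Final answer: 2^(−1) ≡ 32 (mod 63)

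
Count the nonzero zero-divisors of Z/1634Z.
Z/1634Z has 877 nonzero zero-divisors

In Z/1634Z each nonzero element is either a unit (gcd with 1634 is 1) or a zero-divisor (gcd > 1). The number of units is φ(1634): factorise 1634 = 2 · 19 · 43, so φ(1634) = (2 − 1) · (19 − 1) · (43 − 1) = 1 · 18 · 42 = 756. The nonzero elements number 1634 − 1 = 1633. Hence the nonzero zero-divisors number 1633 − 756 = 877.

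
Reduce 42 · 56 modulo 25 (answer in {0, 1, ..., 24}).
Reduce the factors first: 42 ≡ 17, 56 ≡ 6 (mod 25), so 42 · 56 ≡ 17 · 6 (mod 25). 17 · 6 = 102. Dividing by 25: 102 = 4·25 + 2. So (42 · 56) mod 25 = 2.

Final answer: 2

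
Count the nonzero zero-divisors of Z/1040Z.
In Z/1040Z each nonzero element is either a unit (gcd with 1040 is 1) or a zero-divisor (gcd > 1). The number of units is φ(1040): factorise 1040 = 2^4 · 5 · 13, so φ(1040) = (2^4 − 2^3) · (5 − 1) · (13 − 1) = 8 · 4 · 12 = 384. The nonzero elements number 1040 − 1 = 1039. Hence the nonzero zero-divisors number 1039 − 384 = 655.

Final answer: Z/1040Z has 655 nonzero zero-divisors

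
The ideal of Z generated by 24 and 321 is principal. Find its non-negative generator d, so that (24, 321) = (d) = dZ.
(24, 321) = (3); d = 3

In the PID Z, (a, b) is generated by gcd(a, b). Compute gcd(321, 24) with the extended Euclidean algorithm, tracking rows (r, s, t) with s·321 + t·24 = r:
  row A: (321, 1, 0)   [1·321 + 0·24 = 321]
  row B: (24, 0, 1)   [0·321 + 1·24 = 24]
  321 = 13·24 + 9   → row C = row A − 13·row B = (9, 1, −13)   [check: 1·321 − 13·24 = 9]
  24 = 2·9 + 6   → row D = row B − 2·row C = (6, −2, 27)   [check: −2·321 + 27·24 = 6]
  9 = 1·6 + 3   → row E = row C − 1·row D = (3, 3, −40)   [check: 3·321 − 40·24 = 3]
  6 = 2·3 + 0   → remainder 0, stop. gcd = 3 (last nonzero row E).
So gcd(24, 321) = 3, with Bézout identity 3·321 − 40·24 = 3. Containment (⊇): the Bézout identity exhibits 3 as an element of (24, 321), giving (3) ⊆ (24, 321). Containment (⊆): since 3 | 24 and 3 | 321 (24 = 3·8, 321 = 3·107), every Z-linear combination of 24 and 321 is divisible by 3, so (24, 321) ⊆ (3). Therefore (24, 321) = (3), d = 3.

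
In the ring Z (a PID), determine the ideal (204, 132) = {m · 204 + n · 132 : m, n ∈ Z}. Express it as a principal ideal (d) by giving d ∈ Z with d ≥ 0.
(204, 132) = (12); d = 12

In the PID Z, (a, b) is generated by gcd(a, b). Compute gcd(204, 132) with the extended Euclidean algorithm, tracking rows (r, s, t) with s·204 + t·132 = r:
  row A: (204, 1, 0)   [1·204 + 0·132 = 204]
  row B: (132, 0, 1)   [0·204 + 1·132 = 132]
  204 = 1·132 + 72   → row C = row A − 1·row B = (72, 1, −1)   [check: 1·204 − 1·132 = 72]
  132 = 1·72 + 60   → row D = row B − 1·row C = (60, −1, 2)   [check: −1·204 + 2·132 = 60]
  72 = 1·60 + 12   → row E = row C − 1·row D = (12, 2, −3)   [check: 2·204 − 3·132 = 12]
  60 = 5·12 + 0   → remainder 0, stop. gcd = 12 (last nonzero row E).
So gcd(204, 132) = 12, with Bézout identity 2·204 − 3·132 = 12. Containment (⊇): the Bézout identity exhibits 12 as an element of (204, 132), giving (12) ⊆ (204, 132). Containment (⊆): since 12 | 204 and 12 | 132 (204 = 12·17, 132 = 12·11), every Z-linear combination of 204 and 132 is divisible by 12, so (204, 132) ⊆ (12). Therefore (204, 132) = (12), d = 12.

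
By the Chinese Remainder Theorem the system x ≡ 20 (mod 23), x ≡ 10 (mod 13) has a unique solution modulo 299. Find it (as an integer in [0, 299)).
x ≡ 296 (mod 299); the representative in [0, 299) is 296

The moduli 23, 13 are pairwise coprime, so by the CRT there is a unique solution mod 23·13 = 299.
Solve by successive substitution. Start with x ≡ 20 (mod 23).
  Combine with x ≡ 10 (mod 13): write x = 20 + 23·t and require 20 + 23·t ≡ 10 (mod 13), i.e. 23·t ≡ 10 − 20 ≡ 3 (mod 13). Since 23^(−1) ≡ 4 (mod 13) (23 ≡ 10 (mod 13)), t ≡ 4·3 ≡ 12 (mod 13). So x ≡ 20 + 23·12 = 296 (mod 299).
Unique solution in [0, 299): x = 296.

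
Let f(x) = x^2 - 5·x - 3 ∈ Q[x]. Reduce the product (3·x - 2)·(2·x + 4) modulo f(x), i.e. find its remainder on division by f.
a · b ≡ 38·x + 10 (mod f(x))

First multiply in Q[x] without reducing: a · b = 6·x^2 + 8·x - 8. Now divide by f(x) = x^2 - 5·x - 3, eliminating the leading term at each step:
  leading term 6·x^2: subtract (6)·f(x) = 6·x^2 - 30·x - 18, leaving 38·x + 10
The degree is now < 2, so this is the remainder. Hence a · b ≡ 38·x + 10 in Q[x]/(f).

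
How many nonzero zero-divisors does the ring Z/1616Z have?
Z/1616Z has 815 nonzero zero-divisors

In Z/1616Z each nonzero element is either a unit (gcd with 1616 is 1) or a zero-divisor (gcd > 1). The number of units is φ(1616): factorise 1616 = 2^4 · 101, so φ(1616) = (2^4 − 2^3) · (101 − 1) = 8 · 100 = 800. The nonzero elements number 1616 − 1 = 1615. Hence the nonzero zero-divisors number 1615 − 800 = 815.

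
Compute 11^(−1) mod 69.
Apply the extended Euclidean algorithm to (69, 11), tracking rows (r, s, t) with s·69 + t·11 = r. Each division r_prev = q·r_cur + r_new produces the new row as (previous row) − q·(current row):
  row A: (69, 1, 0)   [1·69 + 0·11 = 69]
  row B: (11, 0, 1)   [0·69 + 1·11 = 11]
  69 = 6·11 + 3   → row C = row A − 6·row B = (3, 1, −6)   [check: 1·69 − 6·11 = 3]
  11 = 3·3 + 2   → row D = row B − 3·row C = (2, −3, 19)   [check: −3·69 + 19·11 = 2]
  3 = 1·2 + 1   → row E = row C − 1·row D = (1, 4, −25)   [check: 4·69 − 25·11 = 1]
  2 = 2·1 + 0   → remainder 0, stop. gcd = 1 (last nonzero row E).
The gcd is 1, so 11 is invertible mod 69. The last nonzero row gives 4·69 − 25·11 = 1, so t = −25. So 11^(−1) ≡ −25 ≡ 44 (mod 69). Verify: 11 · 44 = 484 ≡ 1 (mod 69). ✓

Final answer: 11^(−1) ≡ 44 (mod 69)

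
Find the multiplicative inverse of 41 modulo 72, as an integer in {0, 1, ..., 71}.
Apply the extended Euclidean algorithm to (72, 41), tracking rows (r, s, t) with s·72 + t·41 = r. Each division r_prev = q·r_cur + r_new produces the new row as (previous row) − q·(current row):
  row A: (72, 1, 0)   [1·72 + 0·41 = 72]
  row B: (41, 0, 1)   [0·72 + 1·41 = 41]
  72 = 1·41 + 31   → row C = row A − 1·row B = (31, 1, −1)   [check: 1·72 − 1·41 = 31]
  41 = 1·31 + 10   → row D = row B − 1·row C = (10, −1, 2)   [check: −1·72 + 2·41 = 10]
  31 = 3·10 + 1   → row E = row C − 3·row D = (1, 4, −7)   [check: 4·72 − 7·41 = 1]
  10 = 10·1 + 0   → remainder 0, stop. gcd = 1 (last nonzero row E).
The gcd is 1, so 41 is invertible mod 72. The last nonzero row gives 4·72 − 7·41 = 1, so t = −7. So 41^(−1) ≡ −7 ≡ 65 (mod 72). Verify: 41 · 65 = 2665 ≡ 1 (mod 72). ✓

Final answer: 41^(−1) ≡ 65 (mod 72)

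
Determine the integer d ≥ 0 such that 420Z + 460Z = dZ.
In the PID Z, (a, b) is generated by gcd(a, b). Compute gcd(460, 420) with the extended Euclidean algorithm, tracking rows (r, s, t) with s·460 + t·420 = r:
  row A: (460, 1, 0)   [1·460 + 0·420 = 460]
  row B: (420, 0, 1)   [0·460 + 1·420 = 420]
  460 = 1·420 + 40   → row C = row A − 1·row B = (40, 1, −1)   [check: 1·460 − 1·420 = 40]
  420 = 10·40 + 20   → row D = row B − 10·row C = (20, −10, 11)   [check: −10·460 + 11·420 = 20]
  40 = 2·20 + 0   → remainder 0, stop. gcd = 20 (last nonzero row D).
So gcd(420, 460) = 20, with Bézout identity −10·460 + 11·420 = 20. Containment (⊇): the Bézout identity exhibits 20 as an element of (420, 460), giving (20) ⊆ (420, 460). Containment (⊆): since 20 | 420 and 20 | 460 (420 = 20·21, 460 = 20·23), every Z-linear combination of 420 and 460 is divisible by 20, so (420, 460) ⊆ (20). Therefore (420, 460) = (20), d = 20.

Final answer: (420, 460) = (20); d = 20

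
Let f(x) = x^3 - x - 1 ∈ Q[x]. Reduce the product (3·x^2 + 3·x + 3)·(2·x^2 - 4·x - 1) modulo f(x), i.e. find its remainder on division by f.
a · b ≡ -3·x^2 - 15·x - 9 (mod f(x))

First multiply in Q[x] without reducing: a · b = 6·x^4 - 6·x^3 - 9·x^2 - 15·x - 3. Now divide by f(x) = x^3 - x - 1, eliminating the leading term at each step:
  leading term 6·x^4: subtract (6·x)·f(x) = 6·x^4 - 6·x^2 - 6·x, leaving -6·x^3 - 3·x^2 - 9·x - 3
  leading term -6·x^3: subtract (-6)·f(x) = -6·x^3 + 6·x + 6, leaving -3·x^2 - 15·x - 9
The degree is now < 3, so this is the remainder. Hence a · b ≡ -3·x^2 - 15·x - 9 in Q[x]/(f).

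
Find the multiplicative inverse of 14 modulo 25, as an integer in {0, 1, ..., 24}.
Apply the extended Euclidean algorithm to (25, 14), tracking rows (r, s, t) with s·25 + t·14 = r. Each division r_prev = q·r_cur + r_new produces the new row as (previous row) − q·(current row):
  row A: (25, 1, 0)   [1·25 + 0·14 = 25]
  row B: (14, 0, 1)   [0·25 + 1·14 = 14]
  25 = 1·14 + 11   → row C = row A − 1·row B = (11, 1, −1)   [check: 1·25 − 1·14 = 11]
  14 = 1·11 + 3   → row D = row B − 1·row C = (3, −1, 2)   [check: −1·25 + 2·14 = 3]
  11 = 3·3 + 2   → row E = row C − 3·row D = (2, 4, −7)   [check: 4·25 − 7·14 = 2]
  3 = 1·2 + 1   → row F = row D − 1·row E = (1, −5, 9)   [check: −5·25 + 9·14 = 1]
  2 = 2·1 + 0   → remainder 0, stop. gcd = 1 (last nonzero row F).
The gcd is 1, so 14 is invertible mod 25. The last nonzero row gives −5·25 + 9·14 = 1, so t = 9. So 14^(−1) ≡ 9 (mod 25). Verify: 14 · 9 = 126 ≡ 1 (mod 25). ✓

Final answer: 14^(−1) ≡ 9 (mod 25)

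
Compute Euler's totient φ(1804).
φ is multiplicative, with φ(p^e) = p^e − p^(e−1). Factorise 1804 = 2^2 · 11 · 41. Then
  φ(1804) = (2^2 − 2^1) · (11 − 1) · (41 − 1) = 2 · 10 · 40 = 800.

Final answer: φ(1804) = 800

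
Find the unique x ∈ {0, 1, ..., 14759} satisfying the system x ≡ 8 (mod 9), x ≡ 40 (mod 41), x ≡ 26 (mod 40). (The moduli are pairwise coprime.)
x ≡ 1106 (mod 14760); the representative in [0, 14760) is 1106

The moduli 9, 41, 40 are pairwise coprime, so by the CRT there is a unique solution mod 9·41·40 = 14760.
Solve by successive substitution. Start with x ≡ 8 (mod 9).
  Combine with x ≡ 40 (mod 41): write x = 8 + 9·t and require 8 + 9·t ≡ 40 (mod 41), i.e. 9·t ≡ 40 − 8 ≡ 32 (mod 41). Since 9^(−1) ≡ 32 (mod 41), t ≡ 32·32 ≡ 40 (mod 41). So x ≡ 8 + 9·40 = 368 (mod 369).
  Combine with x ≡ 26 (mod 40): write x = 368 + 369·t and require 368 + 369·t ≡ 26 (mod 40), i.e. 369·t ≡ 26 − 368 ≡ 18 (mod 40). Since 369^(−1) ≡ 9 (mod 40) (369 ≡ 9 (mod 40)), t ≡ 9·18 ≡ 2 (mod 40). So x ≡ 368 + 369·2 = 1106 (mod 14760).
Unique solution in [0, 14760): x = 1106.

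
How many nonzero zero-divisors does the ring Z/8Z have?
In Z/8Z each nonzero element is either a unit (gcd with 8 is 1) or a zero-divisor (gcd > 1). The number of units is φ(8): factorise 8 = 2^3, so φ(8) = (2^3 − 2^2) = 4 = 4. The nonzero elements number 8 − 1 = 7. Hence the nonzero zero-divisors number 7 − 4 = 3.

Final answer: Z/8Z has 3 nonzero zero-divisors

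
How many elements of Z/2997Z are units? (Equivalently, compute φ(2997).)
Z/2997Z has φ(2997) = 1944 units

An element a ∈ Z/2997Z is a unit iff gcd(a, 2997) = 1, so the number of units is φ(2997). φ is multiplicative, with φ(p^e) = p^e − p^(e−1). Factorise 2997 = 3^4 · 37. Then
  φ(2997) = (3^4 − 3^3) · (37 − 1) = 54 · 36 = 1944.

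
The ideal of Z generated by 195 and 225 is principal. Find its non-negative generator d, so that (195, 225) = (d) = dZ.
In the PID Z, (a, b) is generated by gcd(a, b). Compute gcd(225, 195) with the extended Euclidean algorithm, tracking rows (r, s, t) with s·225 + t·195 = r:
  row A: (225, 1, 0)   [1·225 + 0·195 = 225]
  row B: (195, 0, 1)   [0·225 + 1·195 = 195]
  225 = 1·195 + 30   → row C = row A − 1·row B = (30, 1, −1)   [check: 1·225 − 1·195 = 30]
  195 = 6·30 + 15   → row D = row B − 6·row C = (15, −6, 7)   [check: −6·225 + 7·195 = 15]
  30 = 2·15 + 0   → remainder 0, stop. gcd = 15 (last nonzero row D).
So gcd(195, 225) = 15, with Bézout identity −6·225 + 7·195 = 15. Containment (⊇): the Bézout identity exhibits 15 as an element of (195, 225), giving (15) ⊆ (195, 225). Containment (⊆): since 15 | 195 and 15 | 225 (195 = 15·13, 225 = 15·15), every Z-linear combination of 195 and 225 is divisible by 15, so (195, 225) ⊆ (15). Therefore (195, 225) = (15), d = 15.

Final answer: (195, 225) = (15); d = 15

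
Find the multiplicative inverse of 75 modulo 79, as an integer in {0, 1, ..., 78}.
75^(−1) ≡ 59 (mod 79)

Apply the extended Euclidean algorithm to (79, 75), tracking rows (r, s, t) with s·79 + t·75 = r. Each division r_prev = q·r_cur + r_new produces the new row as (previous row) − q·(current row):
  row A: (79, 1, 0)   [1·79 + 0·75 = 79]
  row B: (75, 0, 1)   [0·79 + 1·75 = 75]
  79 = 1·75 + 4   → row C = row A − 1·row B = (4, 1, −1)   [check: 1·79 − 1·75 = 4]
  75 = 18·4 + 3   → row D = row B − 18·row C = (3, −18, 19)   [check: −18·79 + 19·75 = 3]
  4 = 1·3 + 1   → row E = row C − 1·row D = (1, 19, −20)   [check: 19·79 − 20·75 = 1]
  3 = 3·1 + 0   → remainder 0, stop. gcd = 1 (last nonzero row E).
The gcd is 1, so 75 is invertible mod 79. The last nonzero row gives 19·79 − 20·75 = 1, so t = −20. So 75^(−1) ≡ −20 ≡ 59 (mod 79). Verify: 75 · 59 = 4425 ≡ 1 (mod 79). ✓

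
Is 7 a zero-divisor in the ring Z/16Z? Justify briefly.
gcd(7, 16) = 1, so 7 is a unit in Z/16Z (it has a multiplicative inverse). A unit cannot be a zero-divisor: if 7·b ≡ 0 then multiplying both sides by 7^(−1) gives b ≡ 0. So 7 is not a zero-divisor.

Final answer: NO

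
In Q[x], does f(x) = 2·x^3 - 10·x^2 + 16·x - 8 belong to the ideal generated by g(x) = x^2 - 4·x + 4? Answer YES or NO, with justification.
YES

In Q[x] the ideal (g) consists of all multiples of g, so f ∈ (g) iff g | f, i.e. iff the remainder of f on division by g is 0. Divide f by g (g is monic, so eliminate the leading term of the running remainder at each step):
  leading term 2·x^3: subtract (2·x)·g(x) = 2·x^3 - 8·x^2 + 8·x, leaving -2·x^2 + 8·x - 8
  leading term -2·x^2: subtract (-2)·g(x) = -2·x^2 + 8·x - 8, leaving 0
The remainder is 0, so f(x) = g(x) · h(x) with h(x) = 2·x - 2. Hence g | f, i.e. f ∈ (g).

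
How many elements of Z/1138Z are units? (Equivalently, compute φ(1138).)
Z/1138Z has φ(1138) = 568 units

An element a ∈ Z/1138Z is a unit iff gcd(a, 1138) = 1, so the number of units is φ(1138). φ is multiplicative, with φ(p^e) = p^e − p^(e−1). Factorise 1138 = 2 · 569. Then
  φ(1138) = (2 − 1) · (569 − 1) = 1 · 568 = 568.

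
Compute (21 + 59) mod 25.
5

Reduce the summands first: 59 ≡ 9 (mod 25), so 21 + 59 ≡ 21 + 9 (mod 25). 21 + 9 = 30; 30 = 1·25 + 5, so (21 + 59) mod 25 = 5.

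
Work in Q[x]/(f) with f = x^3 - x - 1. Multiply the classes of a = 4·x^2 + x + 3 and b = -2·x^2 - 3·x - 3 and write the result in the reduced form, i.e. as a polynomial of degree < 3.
a · b ≡ -29·x^2 - 34·x - 23 (mod f(x))

First multiply in Q[x] without reducing: a · b = -8·x^4 - 14·x^3 - 21·x^2 - 12·x - 9. Now divide by f(x) = x^3 - x - 1, eliminating the leading term at each step:
  leading term -8·x^4: subtract (-8·x)·f(x) = -8·x^4 + 8·x^2 + 8·x, leaving -14·x^3 - 29·x^2 - 20·x - 9
  leading term -14·x^3: subtract (-14)·f(x) = -14·x^3 + 14·x + 14, leaving -29·x^2 - 34·x - 23
The degree is now < 3, so this is the remainder. Hence a · b ≡ -29·x^2 - 34·x - 23 in Q[x]/(f).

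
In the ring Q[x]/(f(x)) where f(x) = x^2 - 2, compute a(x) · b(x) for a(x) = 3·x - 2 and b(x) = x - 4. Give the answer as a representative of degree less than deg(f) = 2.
a · b ≡ 14 - 14·x (mod f(x))

First multiply in Q[x] without reducing: a · b = 3·x^2 - 14·x + 8. Now divide by f(x) = x^2 - 2, eliminating the leading term at each step:
  leading term 3·x^2: subtract (3)·f(x) = 3·x^2 - 6, leaving 14 - 14·x
The degree is now < 2, so this is the remainder. Hence a · b ≡ 14 - 14·x in Q[x]/(f).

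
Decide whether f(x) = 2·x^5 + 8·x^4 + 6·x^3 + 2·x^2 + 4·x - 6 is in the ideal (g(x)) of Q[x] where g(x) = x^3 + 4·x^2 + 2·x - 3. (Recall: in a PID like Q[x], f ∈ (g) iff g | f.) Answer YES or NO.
YES

In Q[x] the ideal (g) consists of all multiples of g, so f ∈ (g) iff g | f, i.e. iff the remainder of f on division by g is 0. Divide f by g (g is monic, so eliminate the leading term of the running remainder at each step):
  leading term 2·x^5: subtract (2·x^2)·g(x) = 2·x^5 + 8·x^4 + 4·x^3 - 6·x^2, leaving 2·x^3 + 8·x^2 + 4·x - 6
  leading term 2·x^3: subtract (2)·g(x) = 2·x^3 + 8·x^2 + 4·x - 6, leaving 0
The remainder is 0, so f(x) = g(x) · h(x) with h(x) = 2·x^2 + 2. Hence g | f, i.e. f ∈ (g).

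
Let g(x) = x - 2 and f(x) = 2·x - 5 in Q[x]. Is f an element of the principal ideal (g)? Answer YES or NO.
NO

In Q[x] the ideal (g) consists of all multiples of g, so f ∈ (g) iff g | f, i.e. iff the remainder of f on division by g is 0. Divide f by g (g is monic, so eliminate the leading term of the running remainder at each step):
  leading term 2·x: subtract (2)·g(x) = 2·x - 4, leaving -1
The remainder r(x) = -1 ≠ 0 (and deg r < deg g), so g ∤ f, i.e. f ∉ (g).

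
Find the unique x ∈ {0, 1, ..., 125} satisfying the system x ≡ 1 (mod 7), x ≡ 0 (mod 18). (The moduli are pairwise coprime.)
The moduli 7, 18 are pairwise coprime, so by the CRT there is a unique solution mod 7·18 = 126.
Solve by successive substitution. Start with x ≡ 1 (mod 7).
  Combine with x ≡ 0 (mod 18): write x = 1 + 7·t and require 1 + 7·t ≡ 0 (mod 18), i.e. 7·t ≡ 0 − 1 ≡ 17 (mod 18). Since 7^(−1) ≡ 13 (mod 18), t ≡ 13·17 ≡ 5 (mod 18). So x ≡ 1 + 7·5 = 36 (mod 126).
Unique solution in [0, 126): x = 36.

Final answer: x ≡ 36 (mod 126); the representative in [0, 126) is 36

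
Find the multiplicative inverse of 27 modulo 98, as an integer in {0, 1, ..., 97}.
Apply the extended Euclidean algorithm to (98, 27), tracking rows (r, s, t) with s·98 + t·27 = r. Each division r_prev = q·r_cur + r_new produces the new row as (previous row) − q·(current row):
  row A: (98, 1, 0)   [1·98 + 0·27 = 98]
  row B: (27, 0, 1)   [0·98 + 1·27 = 27]
  98 = 3·27 + 17   → row C = row A − 3·row B = (17, 1, −3)   [check: 1·98 − 3·27 = 17]
  27 = 1·17 + 10   → row D = row B − 1·row C = (10, −1, 4)   [check: −1·98 + 4·27 = 10]
  17 = 1·10 + 7   → row E = row C − 1·row D = (7, 2, −7)   [check: 2·98 − 7·27 = 7]
  10 = 1·7 + 3   → row F = row D − 1·row E = (3, −3, 11)   [check: −3·98 + 11·27 = 3]
  7 = 2·3 + 1   → row G = row E − 2·row F = (1, 8, −29)   [check: 8·98 − 29·27 = 1]
  3 = 3·1 + 0   → remainder 0, stop. gcd = 1 (last nonzero row G).
The gcd is 1, so 27 is invertible mod 98. The last nonzero row gives 8·98 − 29·27 = 1, so t = −29. So 27^(−1) ≡ −29 ≡ 69 (mod 98). Verify: 27 · 69 = 1863 ≡ 1 (mod 98). ✓

Final answer: 27^(−1) ≡ 69 (mod 98)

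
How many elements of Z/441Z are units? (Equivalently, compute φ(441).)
An element a ∈ Z/441Z is a unit iff gcd(a, 441) = 1, so the number of units is φ(441). φ is multiplicative, with φ(p^e) = p^e − p^(e−1). Factorise 441 = 3^2 · 7^2. Then
  φ(441) = (3^2 − 3^1) · (7^2 − 7^1) = 6 · 42 = 252.

Final answer: Z/441Z has φ(441) = 252 units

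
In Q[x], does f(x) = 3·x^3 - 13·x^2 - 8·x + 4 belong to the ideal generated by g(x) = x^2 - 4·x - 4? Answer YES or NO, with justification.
YES

In Q[x] the ideal (g) consists of all multiples of g, so f ∈ (g) iff g | f, i.e. iff the remainder of f on division by g is 0. Divide f by g (g is monic, so eliminate the leading term of the running remainder at each step):
  leading term 3·x^3: subtract (3·x)·g(x) = 3·x^3 - 12·x^2 - 12·x, leaving -x^2 + 4·x + 4
  leading term -x^2: subtract (-1)·g(x) = -x^2 + 4·x + 4, leaving 0
The remainder is 0, so f(x) = g(x) · h(x) with h(x) = 3·x - 1. Hence g | f, i.e. f ∈ (g).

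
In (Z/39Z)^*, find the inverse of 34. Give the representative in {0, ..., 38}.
34^(−1) ≡ 31 (mod 39)

Apply the extended Euclidean algorithm to (39, 34), tracking rows (r, s, t) with s·39 + t·34 = r. Each division r_prev = q·r_cur + r_new produces the new row as (previous row) − q·(current row):
  row A: (39, 1, 0)   [1·39 + 0·34 = 39]
  row B: (34, 0, 1)   [0·39 + 1·34 = 34]
  39 = 1·34 + 5   → row C = row A − 1·row B = (5, 1, −1)   [check: 1·39 − 1·34 = 5]
  34 = 6·5 + 4   → row D = row B − 6·row C = (4, −6, 7)   [check: −6·39 + 7·34 = 4]
  5 = 1·4 + 1   → row E = row C − 1·row D = (1, 7, −8)   [check: 7·39 − 8·34 = 1]
  4 = 4·1 + 0   → remainder 0, stop. gcd = 1 (last nonzero row E).
The gcd is 1, so 34 is invertible mod 39. The last nonzero row gives 7·39 − 8·34 = 1, so t = −8. So 34^(−1) ≡ −8 ≡ 31 (mod 39). Verify: 34 · 31 = 1054 ≡ 1 (mod 39). ✓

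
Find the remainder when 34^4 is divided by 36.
Use repeated squaring. Binary(4) = 100. Walk through the bits of the exponent 4 left-to-right: at each bit after the leading one, square the running value, then multiply by 34 if the bit is 1 (always reducing mod 36):
  bit 1 = 1 (leading): start with 34.
  bit 2 = 0: square 34^2 = 1156 ≡ 4 (mod 36).
  bit 3 = 0: square 4^2 = 16 (mod 36).
Final value: 34^4 ≡ 16 (mod 36).

Final answer: 16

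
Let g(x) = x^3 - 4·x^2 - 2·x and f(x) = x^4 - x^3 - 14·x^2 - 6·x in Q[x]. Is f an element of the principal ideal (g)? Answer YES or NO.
In Q[x] the ideal (g) consists of all multiples of g, so f ∈ (g) iff g | f, i.e. iff the remainder of f on division by g is 0. Divide f by g (g is monic, so eliminate the leading term of the running remainder at each step):
  leading term x^4: subtract (x)·g(x) = x^4 - 4·x^3 - 2·x^2, leaving 3·x^3 - 12·x^2 - 6·x
  leading term 3·x^3: subtract (3)·g(x) = 3·x^3 - 12·x^2 - 6·x, leaving 0
The remainder is 0, so f(x) = g(x) · h(x) with h(x) = x + 3. Hence g | f, i.e. f ∈ (g).

Final answer: YES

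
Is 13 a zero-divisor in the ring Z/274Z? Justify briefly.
gcd(13, 274) = 1, so 13 is a unit in Z/274Z (it has a multiplicative inverse). A unit cannot be a zero-divisor: if 13·b ≡ 0 then multiplying both sides by 13^(−1) gives b ≡ 0. So 13 is not a zero-divisor.

Final answer: NO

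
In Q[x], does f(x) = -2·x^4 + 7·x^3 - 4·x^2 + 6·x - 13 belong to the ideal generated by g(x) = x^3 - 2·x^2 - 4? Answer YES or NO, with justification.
In Q[x] the ideal (g) consists of all multiples of g, so f ∈ (g) iff g | f, i.e. iff the remainder of f on division by g is 0. Divide f by g (g is monic, so eliminate the leading term of the running remainder at each step):
  leading term -2·x^4: subtract (-2·x)·g(x) = -2·x^4 + 4·x^3 + 8·x, leaving 3·x^3 - 4·x^2 - 2·x - 13
  leading term 3·x^3: subtract (3)·g(x) = 3·x^3 - 6·x^2 - 12, leaving 2·x^2 - 2·x - 1
The remainder r(x) = 2·x^2 - 2·x - 1 ≠ 0 (and deg r < deg g), so g ∤ f, i.e. f ∉ (g).

Final answer: NO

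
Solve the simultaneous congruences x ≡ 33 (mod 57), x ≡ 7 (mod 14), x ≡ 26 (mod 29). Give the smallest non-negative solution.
x ≡ 15309 (mod 23142); the representative in [0, 23142) is 15309

The moduli 57, 14, 29 are pairwise coprime, so by the CRT there is a unique solution mod 57·14·29 = 23142.
Solve by successive substitution. Start with x ≡ 33 (mod 57).
  Combine with x ≡ 7 (mod 14): write x = 33 + 57·t and require 33 + 57·t ≡ 7 (mod 14), i.e. 57·t ≡ 7 − 33 ≡ 2 (mod 14). Since 57^(−1) ≡ 1 (mod 14) (57 ≡ 1 (mod 14)), t ≡ 1·2 ≡ 2 (mod 14). So x ≡ 33 + 57·2 = 147 (mod 798).
  Combine with x ≡ 26 (mod 29): write x = 147 + 798·t and require 147 + 798·t ≡ 26 (mod 29), i.e. 798·t ≡ 26 − 147 ≡ 24 (mod 29). Since 798^(−1) ≡ 2 (mod 29) (798 ≡ 15 (mod 29)), t ≡ 2·24 ≡ 19 (mod 29). So x ≡ 147 + 798·19 = 15309 (mod 23142).
Unique solution in [0, 23142): x = 15309.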